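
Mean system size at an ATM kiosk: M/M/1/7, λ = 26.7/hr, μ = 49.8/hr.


ρ = 26.7/49.8 = 0.5361
L = ρ[1 − (K+1)ρ^K + Kρ^(K+1)] / [(1−ρ)(1−ρ^(K+1))]
Numerator: 0.5361·(1 − 8·0.012734 + 7·0.006827) = 0.507149
Denominator: (0.4639)·(0.993173) = 0.460688
L = 0.507149/0.460688 = 1.1008

Final: 1.1008


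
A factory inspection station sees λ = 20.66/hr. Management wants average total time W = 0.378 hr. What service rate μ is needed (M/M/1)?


W = 1/(μ−λ) ⇒ μ − λ = 1/W = 1/0.378 = 2.6455
μ = λ + 1/W = 20.66 + 2.6455 = 23.3055 per hr

Final: 23.3055 /hr


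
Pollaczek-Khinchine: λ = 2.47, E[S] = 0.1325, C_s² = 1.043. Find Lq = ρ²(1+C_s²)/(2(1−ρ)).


ρ = λ·E[S] = 2.47·0.1325 = 0.3273
Lq = ρ²(1+C_s²)/(2(1−ρ)) = 0.1071·(1+1.043)/(2·0.6727)
= 0.1071·2.0430/1.3455 = 0.16264

Final: 0.16264


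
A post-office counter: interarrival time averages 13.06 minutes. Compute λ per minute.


λ = 1/(interarrival time) in consistent units.
1 minute = 1 min, so λ = 1/13.06 = 0.07657 per minute

Final: 0.07657 /min


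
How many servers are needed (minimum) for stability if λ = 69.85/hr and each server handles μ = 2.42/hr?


Stability requires cμ > λ ⇔ c > λ/μ.
λ/μ = 69.85/2.42 = 28.8636
Minimum integer c = ⌊28.8636⌋ + 1 = 29
Check: 29·2.42 = 70.18 > 69.85, while 28·2.42 = 67.76 ≤ 69.85

Final: 29 servers


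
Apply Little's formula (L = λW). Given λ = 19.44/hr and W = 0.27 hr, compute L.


L = λW = 19.44·0.27 = 5.2488

Final: 5.2488


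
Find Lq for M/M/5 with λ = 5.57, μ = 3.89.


a = λ/μ = 1.4319; ρ = a/5 = 0.2864
P₀ = 0.238564
Lq = P₀·a^c·ρ / (c!·(1−ρ)²) = 0.238564·6.01905·0.2864/(120·0.50926)
= 0.006729

Final: 0.006729


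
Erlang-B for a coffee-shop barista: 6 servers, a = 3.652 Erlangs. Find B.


B(c,a) = (a^c/c!) / Σ_{k=0}^{c} a^k/k!
a^6/6! = 3.294975
Σ terms (k=0..6): 1.00000 + 3.65200 + 6.66855 + 8.11785 + 7.41160 + 5.41343 + 3.29497 = 35.558406
B = 3.294975/35.558406 = 0.092664

Final: 0.092664


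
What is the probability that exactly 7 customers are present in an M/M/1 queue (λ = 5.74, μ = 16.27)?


ρ = 5.74/16.27 = 0.3528
P_n = (1−ρ)·ρ^n = (1 − 0.3528)·0.3528^7 = 0.6472·0.0006803 = 0.0004403

Final: 0.0004403


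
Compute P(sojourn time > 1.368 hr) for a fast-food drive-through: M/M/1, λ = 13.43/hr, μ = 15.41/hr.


W ~ Exponential(μ−λ) for M/M/1.
μ − λ = 15.41 − 13.43 = 1.9800
P(W > t) = e^{−(μ−λ)t} = e^{−2.7086} = 0.066627

Final: 0.066627


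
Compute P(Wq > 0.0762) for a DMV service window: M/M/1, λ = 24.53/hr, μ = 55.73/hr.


ρ = 24.53/55.73 = 0.4402
P(Wq > t) = ρ·e^{−(μ−λ)t} = 0.4402·e^{−2.3774}
= 0.4402·0.092788 = 0.040841

Final: 0.040841


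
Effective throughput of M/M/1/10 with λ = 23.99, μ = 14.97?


ρ = 1.6025; P_K = (1−ρ)ρ^10/(1−ρ^11) = 0.378102
λ_eff = λ(1 − P_K) = 23.99·(1 − 0.378102) = 23.99·0.621898 = 14.9193 /hr

Final: 14.9193 /hr


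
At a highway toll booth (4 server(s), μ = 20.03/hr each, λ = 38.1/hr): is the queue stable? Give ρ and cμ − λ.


Total capacity cμ = 4·20.03 = 80.12/hr
ρ = λ/(cμ) = 38.1/80.12 = 0.4755
Stable ⇔ ρ < 1: YES
Spare capacity = cμ − λ = 80.12 − 38.1 = 42.02/hr

Final: ρ = 0.4755; stable; margin = 42.02/hr


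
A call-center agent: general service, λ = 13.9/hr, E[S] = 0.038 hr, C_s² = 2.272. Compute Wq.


ρ = λ·E[S] = 13.9·0.038 = 0.5282
E[S²] = E[S]²(1+C_s²) = 0.038²·(1+2.272) = 0.004725
Wq = λ·E[S²]/(2(1−ρ)) = 13.9·0.004725/(2·0.4718) = 0.06960 hr

Final: 0.06960 hr


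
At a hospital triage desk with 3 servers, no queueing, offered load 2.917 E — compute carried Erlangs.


B(3,2.917) = 0.336097 (Erlang-B)
Carried load = a(1 − B) = 2.917·(1 − 0.336097) = 2.917·0.663903 = 1.9366 E

Final: 1.9366 Erlangs


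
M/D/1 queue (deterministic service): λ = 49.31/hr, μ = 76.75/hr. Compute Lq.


ρ = 49.31/76.75 = 0.6425
M/D/1: Lq = ρ²/(2(1−ρ)) = 0.4128/(2·0.3575) = 0.57727

Final: 0.57727


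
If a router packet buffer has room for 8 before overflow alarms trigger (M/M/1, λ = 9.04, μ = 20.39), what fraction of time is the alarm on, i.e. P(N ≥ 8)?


ρ = 9.04/20.39 = 0.4434
P(N ≥ n) = ρ^n = 0.4434^8 = 0.001493

Final: 0.001493


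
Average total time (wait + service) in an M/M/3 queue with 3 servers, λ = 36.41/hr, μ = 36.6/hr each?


a = 0.9948; ρ = 0.3316; P₀ = 0.365615
Lq = P₀·a^c·ρ/(c!(1−ρ)²) = 0.04453
Wq = Lq/λ = 0.04453/36.41 = 0.001223 hr
W = Wq + 1/μ = 0.001223 + 0.02732 = 0.02855 hr

Final: 0.02855 hr


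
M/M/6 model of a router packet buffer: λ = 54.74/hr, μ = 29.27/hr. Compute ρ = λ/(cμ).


ρ = λ/(cμ) = 54.74/(6·29.27) = 54.74/175.62 = 0.3117

Final: 0.3117


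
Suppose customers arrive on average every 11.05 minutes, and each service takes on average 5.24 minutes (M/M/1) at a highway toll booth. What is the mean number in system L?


λ = 60/11.05 = 5.4299 /hr
μ = 60/5.24 = 11.4504 /hr
ρ = λ/μ = 5.4299/11.4504 = 0.4742
L = ρ/(1−ρ) = 0.4742/0.5258 = 0.9019

Final: 0.9019


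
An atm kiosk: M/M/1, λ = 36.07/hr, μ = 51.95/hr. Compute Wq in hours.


ρ = 36.07/51.95 = 0.6943
Wq = ρ/(μ−λ) = 0.6943/(51.95 − 36.07) = 0.6943/15.88 = 0.04372 hr

Final: 0.04372 hr


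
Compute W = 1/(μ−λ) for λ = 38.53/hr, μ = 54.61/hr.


W = 1/(μ−λ) = 1/(54.61 − 38.53) = 1/16.08 = 0.06219 hr

Final: 0.06219 hr


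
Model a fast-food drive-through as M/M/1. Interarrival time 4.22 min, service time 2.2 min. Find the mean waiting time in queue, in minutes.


λ = 60/4.22 = 14.2180 /hr
μ = 60/2.2 = 27.2727 /hr
ρ = λ/μ = 14.2180/27.2727 = 0.5213
Wq = ρ/(μ−λ) = 0.5213/(27.2727−14.2180) = 0.03993 hr
In minutes: 0.03993·60 = 2.396 min

Final: 2.396 min


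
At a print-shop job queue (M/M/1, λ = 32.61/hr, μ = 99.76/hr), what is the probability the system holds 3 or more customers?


ρ = 32.61/99.76 = 0.3269
P(N ≥ n) = ρ^n = 0.3269^3 = 0.034929

Final: 0.034929


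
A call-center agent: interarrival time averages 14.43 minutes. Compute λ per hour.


λ = 1/(interarrival time) in consistent units.
1 hour = 60 min, so λ = 60/14.43 = 4.1580 per hour

Final: 4.1580 /hr


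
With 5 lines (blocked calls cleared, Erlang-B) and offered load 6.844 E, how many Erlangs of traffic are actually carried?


B(5,6.844) = 0.415386 (Erlang-B)
Carried load = a(1 − B) = 6.844·(1 − 0.415386) = 6.844·0.584614 = 4.0011 E

Final: 4.0011 Erlangs


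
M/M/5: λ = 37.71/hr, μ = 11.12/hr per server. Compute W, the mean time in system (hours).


a = 3.3912; ρ = 0.6782; P₀ = 0.029614
Lq = P₀·a^c·ρ/(c!(1−ρ)²) = 0.72509
Wq = Lq/λ = 0.72509/37.71 = 0.01923 hr
W = Wq + 1/μ = 0.01923 + 0.08993 = 0.10916 hr

Final: 0.10916 hr


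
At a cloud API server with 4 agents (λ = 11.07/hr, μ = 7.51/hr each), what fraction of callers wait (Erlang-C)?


a = λ/μ = 1.4740; ρ = a/4 = 0.3685
P₀ = 0.226978 (from M/M/c formula)
C(c,a) = [a^c/(c!(1−ρ))]·P₀ = [4.72096/(24·0.6315)]·0.226978
= 0.31150·0.226978 = 0.070703

Final: 0.070703


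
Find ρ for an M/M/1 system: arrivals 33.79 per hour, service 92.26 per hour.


ρ = λ/μ = 33.79/92.26 = 0.3662

Final: 0.3662


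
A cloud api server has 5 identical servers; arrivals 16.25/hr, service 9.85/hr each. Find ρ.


ρ = λ/(cμ) = 16.25/(5·9.85) = 16.25/49.25 = 0.3299

Final: 0.3299


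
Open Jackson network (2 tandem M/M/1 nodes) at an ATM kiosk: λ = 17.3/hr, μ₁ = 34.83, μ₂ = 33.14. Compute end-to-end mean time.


Each node sees arrival rate λ = 17.3/hr (tandem ⇒ throughput preserved).
W₁ = 1/(μ₁−λ) = 1/(34.83−17.3) = 0.05705 hr
W₂ = 1/(μ₂−λ) = 1/(33.14−17.3) = 0.06313 hr
W_total = W₁ + W₂ = 0.05705 + 0.06313 = 0.12018 hr

Final: 0.12018 hr


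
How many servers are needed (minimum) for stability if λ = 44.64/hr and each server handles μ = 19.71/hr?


Stability requires cμ > λ ⇔ c > λ/μ.
λ/μ = 44.64/19.71 = 2.2648
Minimum integer c = ⌊2.2648⌋ + 1 = 3
Check: 3·19.71 = 59.13 > 44.64, while 2·19.71 = 39.42 ≤ 44.64

Final: 3 servers


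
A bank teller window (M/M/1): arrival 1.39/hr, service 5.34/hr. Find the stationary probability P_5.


ρ = 1.39/5.34 = 0.2603
P_n = (1−ρ)·ρ^n = (1 − 0.2603)·0.2603^5 = 0.7397·0.001195 = 0.0008839

Final: 0.0008839


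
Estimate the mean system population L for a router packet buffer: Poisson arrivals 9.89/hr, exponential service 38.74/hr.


ρ = λ/μ = 9.89/38.74 = 0.2553
L = ρ/(1−ρ) = 0.2553/(1 − 0.2553) = 0.2553/0.7447 = 0.3428

Final: 0.3428


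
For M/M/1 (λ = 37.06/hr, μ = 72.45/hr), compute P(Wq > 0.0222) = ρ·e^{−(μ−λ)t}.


ρ = 37.06/72.45 = 0.5115
P(Wq > t) = ρ·e^{−(μ−λ)t} = 0.5115·e^{−0.7857}
= 0.5115·0.455820 = 0.233163

Final: 0.233163


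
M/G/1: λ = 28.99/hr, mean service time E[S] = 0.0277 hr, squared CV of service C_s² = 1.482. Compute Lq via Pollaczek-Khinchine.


ρ = λ·E[S] = 28.99·0.0277 = 0.8030
Lq = ρ²(1+C_s²)/(2(1−ρ)) = 0.6448·(1+1.482)/(2·0.1970)
= 0.6448·2.4820/0.3940 = 4.06268

Final: 4.06268


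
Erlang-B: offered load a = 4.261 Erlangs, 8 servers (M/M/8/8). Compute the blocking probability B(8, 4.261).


B(c,a) = (a^c/c!) / Σ_{k=0}^{c} a^k/k!
a^8/8! = 2.695081
Σ terms (k=0..8): 1.00000 + 4.26100 + 9.07806 + 12.89387 + 13.73520 + 11.70513 + 8.31260 + 5.06000 + 2.69508 = 68.740938
B = 2.695081/68.740938 = 0.039206

Final: 0.039206


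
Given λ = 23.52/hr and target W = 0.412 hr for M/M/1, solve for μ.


W = 1/(μ−λ) ⇒ μ − λ = 1/W = 1/0.412 = 2.4272
μ = λ + 1/W = 23.52 + 2.4272 = 25.9472 per hr

Final: 25.9472 /hr


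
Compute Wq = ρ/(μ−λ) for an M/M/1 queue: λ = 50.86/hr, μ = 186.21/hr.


ρ = 50.86/186.21 = 0.2731
Wq = ρ/(μ−λ) = 0.2731/(186.21 − 50.86) = 0.2731/135.35 = 0.002018 hr

Final: 0.002018 hr


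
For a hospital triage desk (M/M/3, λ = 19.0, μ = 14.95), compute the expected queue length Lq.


a = λ/μ = 1.2709; ρ = a/3 = 0.4236
P₀ = 0.272324
Lq = P₀·a^c·ρ / (c!·(1−ρ)²) = 0.272324·2.05276·0.4236/(6·0.33220)
= 0.11881

Final: 0.11881


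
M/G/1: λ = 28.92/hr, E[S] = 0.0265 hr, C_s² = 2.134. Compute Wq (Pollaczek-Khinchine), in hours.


ρ = λ·E[S] = 28.92·0.0265 = 0.7664
E[S²] = E[S]²(1+C_s²) = 0.0265²·(1+2.134) = 0.002201
Wq = λ·E[S²]/(2(1−ρ)) = 28.92·0.002201/(2·0.2336) = 0.13622 hr

Final: 0.13622 hr


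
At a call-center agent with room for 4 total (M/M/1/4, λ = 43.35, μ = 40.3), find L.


ρ = 43.35/40.3 = 1.0757
L = ρ[1 − (K+1)ρ^K + Kρ^(K+1)] / [(1−ρ)(1−ρ^(K+1))]
Numerator: 1.0757·(1 − 5·1.338863 + 4·1.440192) = 0.071479
Denominator: (-0.07568)·(-0.440192) = 0.033315
L = 0.071479/0.033315 = 2.1456

Final: 2.1456


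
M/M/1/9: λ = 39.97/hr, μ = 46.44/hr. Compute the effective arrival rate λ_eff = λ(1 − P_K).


ρ = 0.8607; P_K = (1−ρ)ρ^9/(1−ρ^10) = 0.046473
λ_eff = λ(1 − P_K) = 39.97·(1 − 0.046473) = 39.97·0.953527 = 38.1125 /hr

Final: 38.1125 /hr


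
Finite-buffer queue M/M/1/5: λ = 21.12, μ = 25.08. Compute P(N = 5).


ρ = λ/μ = 21.12/25.08 = 0.8421
P_K = (1−ρ)ρ^K/(1−ρ^(K+1)) = (0.1579·0.423479)/(1 − 0.356614)
= 0.066865/0.643386 = 0.103927

Final: 0.103927


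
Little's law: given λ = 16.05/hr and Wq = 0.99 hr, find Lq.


Lq = λWq = 16.05·0.99 = 15.8895

Final: 15.8895


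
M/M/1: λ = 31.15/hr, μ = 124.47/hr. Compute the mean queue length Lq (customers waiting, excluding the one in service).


ρ = 31.15/124.47 = 0.2503
Lq = ρ²/(1−ρ) = 0.06263/0.7497 = 0.08354

Final: 0.08354


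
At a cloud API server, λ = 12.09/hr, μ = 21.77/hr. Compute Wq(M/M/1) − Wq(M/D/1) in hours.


ρ = 12.09/21.77 = 0.5554
Wq(M/M/1) = ρ/(μ−λ) = 0.5554/9.68 = 0.05737 hr
Wq(M/D/1) = ρ/(2(μ−λ)) = 0.02869 hr
Savings = 0.05737 − 0.02869 = 0.02869 hr

Final: 0.02869 hr


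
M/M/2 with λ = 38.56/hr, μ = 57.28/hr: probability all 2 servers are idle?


a = λ/μ = 38.56/57.28 = 0.6732; ρ = a/c = 0.3366
Σ_{k=0}^{1} a^k/k! (terms k=0..1) = 1.00000 + 0.67318 = 1.67318
Tail: a^2/(2!(1−ρ)) = 0.45318/(2·0.6634) = 0.34155
P₀ = 1/(1.67318 + 0.34155) = 1/2.01474 = 0.496343

Final: 0.496343


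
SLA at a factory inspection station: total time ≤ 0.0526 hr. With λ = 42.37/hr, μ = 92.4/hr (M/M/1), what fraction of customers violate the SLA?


W ~ Exponential(μ−λ) for M/M/1.
μ − λ = 92.4 − 42.37 = 50.0300
P(W > t) = e^{−(μ−λ)t} = e^{−2.6316} = 0.071965

Final: 0.071965


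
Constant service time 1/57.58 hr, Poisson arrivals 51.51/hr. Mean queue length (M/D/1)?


ρ = 51.51/57.58 = 0.8946
M/D/1: Lq = ρ²/(2(1−ρ)) = 0.8003/(2·0.1054) = 3.79571

Final: 3.79571


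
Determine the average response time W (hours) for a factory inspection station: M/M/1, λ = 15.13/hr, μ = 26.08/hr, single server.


W = 1/(μ−λ) = 1/(26.08 − 15.13) = 1/10.95 = 0.09132 hr

Final: 0.09132 hr


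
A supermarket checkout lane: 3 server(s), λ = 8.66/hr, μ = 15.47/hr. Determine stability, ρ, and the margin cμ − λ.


Total capacity cμ = 3·15.47 = 46.41/hr
ρ = λ/(cμ) = 8.66/46.41 = 0.1866
Stable ⇔ ρ < 1: YES
Spare capacity = cμ − λ = 46.41 − 8.66 = 37.75/hr

Final: ρ = 0.1866; stable; margin = 37.75/hr


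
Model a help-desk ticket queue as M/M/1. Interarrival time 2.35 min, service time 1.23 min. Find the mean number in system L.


λ = 60/2.35 = 25.5319 /hr
μ = 60/1.23 = 48.7805 /hr
ρ = λ/μ = 25.5319/48.7805 = 0.5234
L = ρ/(1−ρ) = 0.5234/0.4766 = 1.0982

Final: 1.0982


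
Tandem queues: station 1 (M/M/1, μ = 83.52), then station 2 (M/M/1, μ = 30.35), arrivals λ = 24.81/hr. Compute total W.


Each node sees arrival rate λ = 24.81/hr (tandem ⇒ throughput preserved).
W₁ = 1/(μ₁−λ) = 1/(83.52−24.81) = 0.01703 hr
W₂ = 1/(μ₂−λ) = 1/(30.35−24.81) = 0.18051 hr
W_total = W₁ + W₂ = 0.01703 + 0.18051 = 0.19754 hr

Final: 0.19754 hr


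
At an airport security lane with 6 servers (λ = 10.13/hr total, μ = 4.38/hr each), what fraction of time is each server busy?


ρ = λ/(cμ) = 10.13/(6·4.38) = 10.13/26.28 = 0.3855

Final: 0.3855


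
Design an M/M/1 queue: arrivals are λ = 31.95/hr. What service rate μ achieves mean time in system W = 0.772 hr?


W = 1/(μ−λ) ⇒ μ − λ = 1/W = 1/0.772 = 1.2953
μ = λ + 1/W = 31.95 + 1.2953 = 33.2453 per hr

Final: 33.2453 /hr


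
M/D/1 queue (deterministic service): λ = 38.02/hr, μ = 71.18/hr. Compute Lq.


ρ = 38.02/71.18 = 0.5341
M/D/1: Lq = ρ²/(2(1−ρ)) = 0.2853/(2·0.4659) = 0.30621

Final: 0.30621


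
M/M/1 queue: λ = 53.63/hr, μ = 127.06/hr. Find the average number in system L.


ρ = λ/μ = 53.63/127.06 = 0.4221
L = ρ/(1−ρ) = 0.4221/(1 − 0.4221) = 0.4221/0.5779 = 0.7304

Final: 0.7304


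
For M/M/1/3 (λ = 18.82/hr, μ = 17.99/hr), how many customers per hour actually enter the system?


ρ = 1.0461; P_K = (1−ρ)ρ^3/(1−ρ^4) = 0.267160
λ_eff = λ(1 − P_K) = 18.82·(1 − 0.267160) = 18.82·0.732840 = 13.7921 /hr

Final: 13.7921 /hr


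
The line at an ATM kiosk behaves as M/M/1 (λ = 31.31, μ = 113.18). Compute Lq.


ρ = 31.31/113.18 = 0.2766
Lq = ρ²/(1−ρ) = 0.07653/0.7234 = 0.1058

Final: 0.1058


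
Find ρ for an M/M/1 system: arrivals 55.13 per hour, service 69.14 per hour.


ρ = λ/μ = 55.13/69.14 = 0.7974

Final: 0.7974


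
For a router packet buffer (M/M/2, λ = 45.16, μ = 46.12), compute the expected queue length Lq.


a = λ/μ = 0.9792; ρ = a/2 = 0.4896
P₀ = 0.342649
Lq = P₀·a^c·ρ / (c!·(1−ρ)²) = 0.342649·0.95880·0.4896/(2·0.26052)
= 0.30871

Final: 0.30871


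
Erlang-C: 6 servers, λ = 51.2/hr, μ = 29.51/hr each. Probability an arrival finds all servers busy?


a = λ/μ = 1.7350; ρ = a/6 = 0.2892
P₀ = 0.176290 (from M/M/c formula)
C(c,a) = [a^c/(c!(1−ρ))]·P₀ = [27.27750/(720·0.7108)]·0.176290
= 0.05330·0.176290 = 0.009396

Final: 0.009396


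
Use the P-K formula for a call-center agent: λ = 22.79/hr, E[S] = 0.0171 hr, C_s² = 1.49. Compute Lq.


ρ = λ·E[S] = 22.79·0.0171 = 0.3897
Lq = ρ²(1+C_s²)/(2(1−ρ)) = 0.1519·(1+1.49)/(2·0.6103)
= 0.1519·2.4900/1.2206 = 0.30982

Final: 0.30982


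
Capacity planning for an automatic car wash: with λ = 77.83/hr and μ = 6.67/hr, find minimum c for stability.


Stability requires cμ > λ ⇔ c > λ/μ.
λ/μ = 77.83/6.67 = 11.6687
Minimum integer c = ⌊11.6687⌋ + 1 = 12
Check: 12·6.67 = 80.04 > 77.83, while 11·6.67 = 73.37 ≤ 77.83

Final: 12 servers


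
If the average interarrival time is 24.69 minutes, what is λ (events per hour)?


λ = 1/(interarrival time) in consistent units.
1 hour = 60 min, so λ = 60/24.69 = 2.4301 per hour

Final: 2.4301 /hr


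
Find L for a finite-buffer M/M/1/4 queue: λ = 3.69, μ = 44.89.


ρ = 3.69/44.89 = 0.08220
L = ρ[1 − (K+1)ρ^K + Kρ^(K+1)] / [(1−ρ)(1−ρ^(K+1))]
Numerator: 0.08220·(1 − 5·0.00004566 + 4·0.000003753) = 0.082183
Denominator: (0.9178)·(0.999996) = 0.917796
L = 0.082183/0.917796 = 0.08954

Final: 0.08954


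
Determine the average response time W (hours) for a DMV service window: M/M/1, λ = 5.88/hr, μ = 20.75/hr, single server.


W = 1/(μ−λ) = 1/(20.75 − 5.88) = 1/14.87 = 0.06725 hr

Final: 0.06725 hr


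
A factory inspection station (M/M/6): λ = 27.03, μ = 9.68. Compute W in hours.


a = 2.7924; ρ = 0.4654; P₀ = 0.060609
Lq = P₀·a^c·ρ/(c!(1−ρ)²) = 0.06498
Wq = Lq/λ = 0.06498/27.03 = 0.002404 hr
W = Wq + 1/μ = 0.002404 + 0.10331 = 0.10571 hr

Final: 0.10571 hr


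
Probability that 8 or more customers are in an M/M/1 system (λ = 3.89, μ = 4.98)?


ρ = 3.89/4.98 = 0.7811
P(N ≥ n) = ρ^n = 0.7811^8 = 0.138600

Final: 0.138600


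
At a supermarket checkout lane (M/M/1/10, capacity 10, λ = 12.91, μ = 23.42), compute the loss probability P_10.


ρ = λ/μ = 12.91/23.42 = 0.5512
P_K = (1−ρ)ρ^K/(1−ρ^(K+1)) = (0.4488·0.002591)/(1 − 0.001428)
= 0.001163/0.998572 = 0.001164

Final: 0.001164


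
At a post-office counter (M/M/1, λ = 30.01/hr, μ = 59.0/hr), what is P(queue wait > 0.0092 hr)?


ρ = 30.01/59.0 = 0.5086
P(Wq > t) = ρ·e^{−(μ−λ)t} = 0.5086·e^{−0.2667}
= 0.5086·0.765897 = 0.389569

Final: 0.389569


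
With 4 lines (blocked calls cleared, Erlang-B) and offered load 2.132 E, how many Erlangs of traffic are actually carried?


B(4,2.132) = 0.109237 (Erlang-B)
Carried load = a(1 − B) = 2.132·(1 − 0.109237) = 2.132·0.890763 = 1.8991 E

Final: 1.8991 Erlangs


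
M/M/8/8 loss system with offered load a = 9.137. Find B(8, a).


B(c,a) = (a^c/c!) / Σ_{k=0}^{c} a^k/k!
a^8/8! = 1204.782015
Σ terms (k=0..8): 1.00000 + 9.13700 + 41.74238 + 127.13339 + 290.40444 + 530.68508 + 808.14493 + 1054.86003 + 1204.78202 = 4067.889277
B = 1204.782015/4067.889277 = 0.296169

Final: 0.296169


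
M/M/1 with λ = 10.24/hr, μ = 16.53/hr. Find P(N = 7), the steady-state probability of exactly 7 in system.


ρ = 10.24/16.53 = 0.6195
P_n = (1−ρ)·ρ^n = (1 − 0.6195)·0.6195^7 = 0.3805·0.035010 = 0.013322

Final: 0.013322


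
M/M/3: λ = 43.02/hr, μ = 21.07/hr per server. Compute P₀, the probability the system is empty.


a = λ/μ = 43.02/21.07 = 2.0418; ρ = a/c = 0.6806
Σ_{k=0}^{2} a^k/k! (terms k=0..2) = 1.00000 + 2.04177 + 2.08440 = 5.12617
Tail: a^3/(3!(1−ρ)) = 8.51173/(6·0.3194) = 4.44136
P₀ = 1/(5.12617 + 4.44136) = 1/9.56753 = 0.104520

Final: 0.104520


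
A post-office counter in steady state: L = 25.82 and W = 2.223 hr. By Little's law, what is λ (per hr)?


λ = L/W = 25.82/2.223 = 11.6149 /hr

Final: 11.6149 /hr


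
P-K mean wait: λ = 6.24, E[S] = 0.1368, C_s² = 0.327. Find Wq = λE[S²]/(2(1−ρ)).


ρ = λ·E[S] = 6.24·0.1368 = 0.8536
E[S²] = E[S]²(1+C_s²) = 0.1368²·(1+0.327) = 0.024834
Wq = λ·E[S²]/(2(1−ρ)) = 6.24·0.024834/(2·0.1464) = 0.52936 hr

Final: 0.52936 hr


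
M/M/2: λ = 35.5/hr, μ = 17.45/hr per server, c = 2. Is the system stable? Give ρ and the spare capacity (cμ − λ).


Total capacity cμ = 2·17.45 = 34.90/hr
ρ = λ/(cμ) = 35.5/34.90 = 1.0172
Stable ⇔ ρ < 1: NO
Spare capacity = cμ − λ = 34.90 − 35.5 = -0.60/hr

Final: ρ = 1.0172; unstable; margin = -0.60/hr


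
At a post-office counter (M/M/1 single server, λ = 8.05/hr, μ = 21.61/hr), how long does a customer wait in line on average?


ρ = 8.05/21.61 = 0.3725
Wq = ρ/(μ−λ) = 0.3725/(21.61 − 8.05) = 0.3725/13.56 = 0.02747 hr

Final: 0.02747 hr


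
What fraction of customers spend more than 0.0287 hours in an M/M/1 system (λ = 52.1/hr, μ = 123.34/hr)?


W ~ Exponential(μ−λ) for M/M/1.
μ − λ = 123.34 − 52.1 = 71.2400
P(W > t) = e^{−(μ−λ)t} = e^{−2.0446} = 0.129434

Final: 0.129434


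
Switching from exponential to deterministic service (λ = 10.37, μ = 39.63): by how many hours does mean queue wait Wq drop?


ρ = 10.37/39.63 = 0.2617
Wq(M/M/1) = ρ/(μ−λ) = 0.2617/29.26 = 0.008943 hr
Wq(M/D/1) = ρ/(2(μ−λ)) = 0.004471 hr
Savings = 0.008943 − 0.004471 = 0.004471 hr

Final: 0.004471 hr


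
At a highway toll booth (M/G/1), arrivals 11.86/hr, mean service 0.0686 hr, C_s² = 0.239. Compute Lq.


ρ = λ·E[S] = 11.86·0.0686 = 0.8136
Lq = ρ²(1+C_s²)/(2(1−ρ)) = 0.6619·(1+0.239)/(2·0.1864)
= 0.6619·1.2390/0.3728 = 2.19990

Final: 2.19990


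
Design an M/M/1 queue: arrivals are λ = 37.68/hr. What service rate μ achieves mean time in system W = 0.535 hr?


W = 1/(μ−λ) ⇒ μ − λ = 1/W = 1/0.535 = 1.8692
μ = λ + 1/W = 37.68 + 1.8692 = 39.5492 per hr

Final: 39.5492 /hr


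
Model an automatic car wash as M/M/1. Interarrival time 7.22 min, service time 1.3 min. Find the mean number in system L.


λ = 60/7.22 = 8.3102 /hr
μ = 60/1.3 = 46.1538 /hr
ρ = λ/μ = 8.3102/46.1538 = 0.1801
L = ρ/(1−ρ) = 0.1801/0.8199 = 0.2196

Final: 0.2196


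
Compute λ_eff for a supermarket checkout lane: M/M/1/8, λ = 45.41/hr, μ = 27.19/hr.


ρ = 1.6701; P_K = (1−ρ)ρ^8/(1−ρ^9) = 0.405242
λ_eff = λ(1 − P_K) = 45.41·(1 − 0.405242) = 45.41·0.594758 = 27.0080 /hr

Final: 27.0080 /hr


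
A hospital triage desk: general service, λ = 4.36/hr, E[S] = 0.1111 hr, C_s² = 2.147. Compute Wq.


ρ = λ·E[S] = 4.36·0.1111 = 0.4844
E[S²] = E[S]²(1+C_s²) = 0.1111²·(1+2.147) = 0.038844
Wq = λ·E[S²]/(2(1−ρ)) = 4.36·0.038844/(2·0.5156) = 0.16423 hr

Final: 0.16423 hr


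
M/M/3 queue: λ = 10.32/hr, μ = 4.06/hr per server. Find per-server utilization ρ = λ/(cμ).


ρ = λ/(cμ) = 10.32/(3·4.06) = 10.32/12.18 = 0.8473

Final: 0.8473


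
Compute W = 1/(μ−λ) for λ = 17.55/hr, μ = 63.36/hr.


W = 1/(μ−λ) = 1/(63.36 − 17.55) = 1/45.81 = 0.02183 hr

Final: 0.02183 hr


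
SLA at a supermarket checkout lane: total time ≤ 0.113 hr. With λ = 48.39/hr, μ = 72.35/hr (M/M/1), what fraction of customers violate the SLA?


W ~ Exponential(μ−λ) for M/M/1.
μ − λ = 72.35 − 48.39 = 23.9600
P(W > t) = e^{−(μ−λ)t} = e^{−2.7075} = 0.066705

Final: 0.066705


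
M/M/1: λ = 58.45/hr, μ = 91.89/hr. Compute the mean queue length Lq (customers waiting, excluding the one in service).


ρ = 58.45/91.89 = 0.6361
Lq = ρ²/(1−ρ) = 0.4046/0.3639 = 1.1118

Final: 1.1118


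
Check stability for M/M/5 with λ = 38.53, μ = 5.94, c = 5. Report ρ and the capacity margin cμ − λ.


Total capacity cμ = 5·5.94 = 29.70/hr
ρ = λ/(cμ) = 38.53/29.70 = 1.2973
Stable ⇔ ρ < 1: NO
Spare capacity = cμ − λ = 29.70 − 38.53 = -8.83/hr

Final: ρ = 1.2973; unstable; margin = -8.83/hr


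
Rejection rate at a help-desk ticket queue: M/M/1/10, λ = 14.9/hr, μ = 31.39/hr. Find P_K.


ρ = λ/μ = 14.9/31.39 = 0.4747
P_K = (1−ρ)ρ^K/(1−ρ^(K+1)) = (0.5253·0.0005807)/(1 − 0.0002756)
= 0.0003051/0.999724 = 0.0003051

Final: 0.0003051


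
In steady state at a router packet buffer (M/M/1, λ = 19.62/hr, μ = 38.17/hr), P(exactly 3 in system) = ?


ρ = 19.62/38.17 = 0.5140
P_n = (1−ρ)·ρ^n = (1 − 0.5140)·0.5140^3 = 0.4860·0.135810 = 0.066001

Final: 0.066001


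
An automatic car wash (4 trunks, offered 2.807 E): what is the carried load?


B(4,2.807) = 0.184512 (Erlang-B)
Carried load = a(1 − B) = 2.807·(1 − 0.184512) = 2.807·0.815488 = 2.2891 E

Final: 2.2891 Erlangs


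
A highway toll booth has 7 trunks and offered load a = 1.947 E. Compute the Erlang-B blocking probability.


B(c,a) = (a^c/c!) / Σ_{k=0}^{c} a^k/k!
a^7/7! = 0.021044
Σ terms (k=0..7): 1.00000 + 1.94700 + 1.89540 + 1.23012 + 0.59876 + 0.23316 + 0.07566 + 0.02104 = 7.001142
B = 0.021044/7.001142 = 0.003006

Final: 0.003006


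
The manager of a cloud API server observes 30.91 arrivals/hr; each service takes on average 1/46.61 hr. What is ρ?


ρ = λ/μ = 30.91/46.61 = 0.6632

Final: 0.6632


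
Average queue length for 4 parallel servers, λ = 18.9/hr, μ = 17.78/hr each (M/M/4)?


a = λ/μ = 1.0630; ρ = a/4 = 0.2657
P₀ = 0.344755
Lq = P₀·a^c·ρ / (c!·(1−ρ)²) = 0.344755·1.27679·0.2657/(24·0.53913)
= 0.009041

Final: 0.009041


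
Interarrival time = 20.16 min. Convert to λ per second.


λ = 1/(interarrival time) in consistent units.
1 second = 0.0166667 min, so λ = 0.0166667/20.16 = 0.0008267 per second

Final: 0.0008267 /sec


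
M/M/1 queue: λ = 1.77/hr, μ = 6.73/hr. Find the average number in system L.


ρ = λ/μ = 1.77/6.73 = 0.2630
L = ρ/(1−ρ) = 0.2630/(1 − 0.2630) = 0.2630/0.7370 = 0.3569

Final: 0.3569


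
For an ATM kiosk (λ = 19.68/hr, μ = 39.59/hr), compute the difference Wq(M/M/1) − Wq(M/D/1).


ρ = 19.68/39.59 = 0.4971
Wq(M/M/1) = ρ/(μ−λ) = 0.4971/19.91 = 0.02497 hr
Wq(M/D/1) = ρ/(2(μ−λ)) = 0.01248 hr
Savings = 0.02497 − 0.01248 = 0.01248 hr

Final: 0.01248 hr


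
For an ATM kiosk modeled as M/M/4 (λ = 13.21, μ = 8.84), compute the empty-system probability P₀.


a = λ/μ = 13.21/8.84 = 1.4943; ρ = a/c = 0.3736
Σ_{k=0}^{3} a^k/k! (terms k=0..3) = 1.00000 + 1.49434 + 1.11653 + 0.55616 = 4.16704
Tail: a^4/(4!(1−ρ)) = 4.98657/(24·0.6264) = 0.33169
P₀ = 1/(4.16704 + 0.33169) = 1/4.49872 = 0.222285

Final: 0.222285


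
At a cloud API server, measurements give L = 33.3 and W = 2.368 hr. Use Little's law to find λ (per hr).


λ = L/W = 33.3/2.368 = 14.0625 /hr

Final: 14.0625 /hr


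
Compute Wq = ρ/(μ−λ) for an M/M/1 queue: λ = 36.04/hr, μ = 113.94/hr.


ρ = 36.04/113.94 = 0.3163
Wq = ρ/(μ−λ) = 0.3163/(113.94 − 36.04) = 0.3163/77.90 = 0.004060 hr

Final: 0.004060 hr


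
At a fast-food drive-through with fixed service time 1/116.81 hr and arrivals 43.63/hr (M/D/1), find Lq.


ρ = 43.63/116.81 = 0.3735
M/D/1: Lq = ρ²/(2(1−ρ)) = 0.1395/(2·0.6265) = 0.11134

Final: 0.11134


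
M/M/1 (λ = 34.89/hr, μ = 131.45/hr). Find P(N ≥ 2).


ρ = 34.89/131.45 = 0.2654
P(N ≥ n) = ρ^n = 0.2654^2 = 0.070450

Final: 0.070450


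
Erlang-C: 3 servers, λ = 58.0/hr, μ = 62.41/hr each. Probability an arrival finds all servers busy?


a = λ/μ = 0.9293; ρ = a/3 = 0.3098
P₀ = 0.391392 (from M/M/c formula)
C(c,a) = [a^c/(c!(1−ρ))]·P₀ = [0.80264/(6·0.6902)]·0.391392
= 0.19381·0.391392 = 0.075857

Final: 0.075857


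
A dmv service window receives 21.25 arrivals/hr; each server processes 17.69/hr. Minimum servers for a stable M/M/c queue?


Stability requires cμ > λ ⇔ c > λ/μ.
λ/μ = 21.25/17.69 = 1.2012
Minimum integer c = ⌊1.2012⌋ + 1 = 2
Check: 2·17.69 = 35.38 > 21.25, while 1·17.69 = 17.69 ≤ 21.25

Final: 2 servers


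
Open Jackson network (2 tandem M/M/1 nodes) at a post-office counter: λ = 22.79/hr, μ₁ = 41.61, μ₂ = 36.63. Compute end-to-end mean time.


Each node sees arrival rate λ = 22.79/hr (tandem ⇒ throughput preserved).
W₁ = 1/(μ₁−λ) = 1/(41.61−22.79) = 0.05313 hr
W₂ = 1/(μ₂−λ) = 1/(36.63−22.79) = 0.07225 hr
W_total = W₁ + W₂ = 0.05313 + 0.07225 = 0.12539 hr

Final: 0.12539 hr


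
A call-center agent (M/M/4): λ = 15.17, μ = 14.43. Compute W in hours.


a = 1.0513; ρ = 0.2628; P₀ = 0.348850
Lq = P₀·a^c·ρ/(c!(1−ρ)²) = 0.008587
Wq = Lq/λ = 0.008587/15.17 = 0.0005660 hr
W = Wq + 1/μ = 0.0005660 + 0.06930 = 0.06987 hr

Final: 0.06987 hr


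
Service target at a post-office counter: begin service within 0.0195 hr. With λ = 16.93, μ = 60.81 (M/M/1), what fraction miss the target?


ρ = 16.93/60.81 = 0.2784
P(Wq > t) = ρ·e^{−(μ−λ)t} = 0.2784·e^{−0.8557}
= 0.2784·0.425003 = 0.118324

Final: 0.118324


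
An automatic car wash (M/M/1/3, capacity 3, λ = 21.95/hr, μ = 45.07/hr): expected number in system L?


ρ = 21.95/45.07 = 0.4870
L = ρ[1 − (K+1)ρ^K + Kρ^(K+1)] / [(1−ρ)(1−ρ^(K+1))]
Numerator: 0.4870·(1 − 4·0.115516 + 3·0.056258) = 0.344183
Denominator: (0.5130)·(0.943742) = 0.484120
L = 0.344183/0.484120 = 0.7109

Final: 0.7109


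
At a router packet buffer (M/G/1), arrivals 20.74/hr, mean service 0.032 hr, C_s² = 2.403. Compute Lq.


ρ = λ·E[S] = 20.74·0.032 = 0.6637
Lq = ρ²(1+C_s²)/(2(1−ρ)) = 0.4405·(1+2.403)/(2·0.3363)
= 0.4405·3.4030/0.6726 = 2.22842

Final: 2.22842


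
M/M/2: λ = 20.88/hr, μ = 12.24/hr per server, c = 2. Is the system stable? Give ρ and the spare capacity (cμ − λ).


Total capacity cμ = 2·12.24 = 24.48/hr
ρ = λ/(cμ) = 20.88/24.48 = 0.8529
Stable ⇔ ρ < 1: YES
Spare capacity = cμ − λ = 24.48 − 20.88 = 3.60/hr

Final: ρ = 0.8529; stable; margin = 3.60/hr


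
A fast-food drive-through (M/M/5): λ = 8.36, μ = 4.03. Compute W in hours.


a = 2.0744; ρ = 0.4149; P₀ = 0.124492
Lq = P₀·a^c·ρ/(c!(1−ρ)²) = 0.04830
Wq = Lq/λ = 0.04830/8.36 = 0.005777 hr
W = Wq + 1/μ = 0.005777 + 0.24814 = 0.25392 hr

Final: 0.25392 hr


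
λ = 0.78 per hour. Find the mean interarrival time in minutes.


Mean interarrival time = 1/λ = 1/0.78 hour = 1.28205 hour
In minutes: 1.28205 × 60 = 76.9231 min

Final: 76.9231 min


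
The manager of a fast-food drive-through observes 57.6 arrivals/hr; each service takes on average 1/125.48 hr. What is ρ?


ρ = λ/μ = 57.6/125.48 = 0.4590

Final: 0.4590


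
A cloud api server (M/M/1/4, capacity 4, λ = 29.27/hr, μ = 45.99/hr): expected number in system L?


ρ = 29.27/45.99 = 0.6364
L = ρ[1 − (K+1)ρ^K + Kρ^(K+1)] / [(1−ρ)(1−ρ^(K+1))]
Numerator: 0.6364·(1 − 5·0.164073 + 4·0.104423) = 0.380164
Denominator: (0.3636)·(0.895577) = 0.325594
L = 0.380164/0.325594 = 1.1676

Final: 1.1676


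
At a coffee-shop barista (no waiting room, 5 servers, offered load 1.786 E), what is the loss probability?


B(c,a) = (a^c/c!) / Σ_{k=0}^{c} a^k/k!
a^5/5! = 0.151435
Σ terms (k=0..5): 1.00000 + 1.78600 + 1.59490 + 0.94950 + 0.42395 + 0.15143 = 5.905779
B = 0.151435/5.905779 = 0.025642

Final: 0.025642


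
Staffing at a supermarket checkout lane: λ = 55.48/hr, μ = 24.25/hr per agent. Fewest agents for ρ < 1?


Stability requires cμ > λ ⇔ c > λ/μ.
λ/μ = 55.48/24.25 = 2.2878
Minimum integer c = ⌊2.2878⌋ + 1 = 3
Check: 3·24.25 = 72.75 > 55.48, while 2·24.25 = 48.50 ≤ 55.48

Final: 3 servers


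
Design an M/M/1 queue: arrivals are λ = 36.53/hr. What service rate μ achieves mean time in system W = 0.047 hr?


W = 1/(μ−λ) ⇒ μ − λ = 1/W = 1/0.047 = 21.2766
μ = λ + 1/W = 36.53 + 21.2766 = 57.8066 per hr

Final: 57.8066 /hr


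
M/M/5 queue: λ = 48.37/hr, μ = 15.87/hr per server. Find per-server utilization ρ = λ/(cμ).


ρ = λ/(cμ) = 48.37/(5·15.87) = 48.37/79.35 = 0.6096

Final: 0.6096


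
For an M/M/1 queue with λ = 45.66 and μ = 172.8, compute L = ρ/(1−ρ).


ρ = λ/μ = 45.66/172.8 = 0.2642
L = ρ/(1−ρ) = 0.2642/(1 − 0.2642) = 0.2642/0.7358 = 0.3591

Final: 0.3591


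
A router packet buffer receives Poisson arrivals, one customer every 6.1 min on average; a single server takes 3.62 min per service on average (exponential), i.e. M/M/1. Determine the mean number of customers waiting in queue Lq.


λ = 60/6.1 = 9.8361 /hr
μ = 60/3.62 = 16.5746 /hr
ρ = λ/μ = 9.8361/16.5746 = 0.5934
Lq = ρ²/(1−ρ) = 0.3522/0.4066 = 0.8662

Final: 0.8662


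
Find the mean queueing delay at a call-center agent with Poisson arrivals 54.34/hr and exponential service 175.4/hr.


ρ = 54.34/175.4 = 0.3098
Wq = ρ/(μ−λ) = 0.3098/(175.4 − 54.34) = 0.3098/121.06 = 0.002559 hr

Final: 0.002559 hr


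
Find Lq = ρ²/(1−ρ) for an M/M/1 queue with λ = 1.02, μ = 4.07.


ρ = 1.02/4.07 = 0.2506
Lq = ρ²/(1−ρ) = 0.06281/0.7494 = 0.08381

Final: 0.08381


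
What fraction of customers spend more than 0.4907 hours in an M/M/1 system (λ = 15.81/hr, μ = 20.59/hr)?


W ~ Exponential(μ−λ) for M/M/1.
μ − λ = 20.59 − 15.81 = 4.7800
P(W > t) = e^{−(μ−λ)t} = e^{−2.3455} = 0.095795

Final: 0.095795


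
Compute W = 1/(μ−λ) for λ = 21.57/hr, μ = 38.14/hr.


W = 1/(μ−λ) = 1/(38.14 − 21.57) = 1/16.57 = 0.06035 hr

Final: 0.06035 hr


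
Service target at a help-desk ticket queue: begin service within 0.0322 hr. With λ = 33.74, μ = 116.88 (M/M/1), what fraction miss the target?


ρ = 33.74/116.88 = 0.2887
P(Wq > t) = ρ·e^{−(μ−λ)t} = 0.2887·e^{−2.6771}
= 0.2887·0.068762 = 0.019850

Final: 0.019850


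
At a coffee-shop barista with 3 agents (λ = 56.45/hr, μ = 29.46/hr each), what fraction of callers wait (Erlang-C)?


a = λ/μ = 1.9162; ρ = a/3 = 0.6387
P₀ = 0.125037 (from M/M/c formula)
C(c,a) = [a^c/(c!(1−ρ))]·P₀ = [7.03548/(6·0.3613)]·0.125037
= 3.24562·0.125037 = 0.405824

Final: 0.405824


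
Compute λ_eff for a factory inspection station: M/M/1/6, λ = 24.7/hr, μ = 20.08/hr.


ρ = 1.2301; P_K = (1−ρ)ρ^6/(1−ρ^7) = 0.244399
λ_eff = λ(1 − P_K) = 24.7·(1 − 0.244399) = 24.7·0.755601 = 18.6633 /hr

Final: 18.6633 /hr


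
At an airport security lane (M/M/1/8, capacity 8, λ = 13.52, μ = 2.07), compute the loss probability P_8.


ρ = λ/μ = 13.52/2.07 = 6.5314
P_K = (1−ρ)ρ^K/(1−ρ^(K+1)) = (-5.5314·3311698.330989)/(1 − 21630029.678730)
= -18318331.347741/-21630028.678730 = 0.846894

Final: 0.846894


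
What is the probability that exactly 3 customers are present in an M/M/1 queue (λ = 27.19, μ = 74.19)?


ρ = 27.19/74.19 = 0.3665
P_n = (1−ρ)·ρ^n = (1 − 0.3665)·0.3665^3 = 0.6335·0.049226 = 0.031185

Final: 0.031185


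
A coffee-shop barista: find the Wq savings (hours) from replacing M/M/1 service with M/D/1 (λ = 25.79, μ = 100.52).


ρ = 25.79/100.52 = 0.2566
Wq(M/M/1) = ρ/(μ−λ) = 0.2566/74.73 = 0.003433 hr
Wq(M/D/1) = ρ/(2(μ−λ)) = 0.001717 hr
Savings = 0.003433 − 0.001717 = 0.001717 hr

Final: 0.001717 hr


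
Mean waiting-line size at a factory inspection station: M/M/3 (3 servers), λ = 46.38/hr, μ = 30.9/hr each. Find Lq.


a = λ/μ = 1.5010; ρ = a/3 = 0.5003
P₀ = 0.210290
Lq = P₀·a^c·ρ / (c!·(1−ρ)²) = 0.210290·3.38156·0.5003/(6·0.24968)
= 0.23750

Final: 0.23750


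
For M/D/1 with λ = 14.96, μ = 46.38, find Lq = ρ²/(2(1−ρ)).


ρ = 14.96/46.38 = 0.3226
M/D/1: Lq = ρ²/(2(1−ρ)) = 0.1040/(2·0.6774) = 0.07679

Final: 0.07679


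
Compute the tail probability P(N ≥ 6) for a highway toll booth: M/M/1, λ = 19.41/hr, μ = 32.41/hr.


ρ = 19.41/32.41 = 0.5989
P(N ≥ n) = ρ^n = 0.5989^6 = 0.046140

Final: 0.046140


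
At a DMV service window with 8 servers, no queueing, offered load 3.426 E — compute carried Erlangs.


B(8,3.426) = 0.015441 (Erlang-B)
Carried load = a(1 − B) = 3.426·(1 − 0.015441) = 3.426·0.984559 = 3.3731 E

Final: 3.3731 Erlangs


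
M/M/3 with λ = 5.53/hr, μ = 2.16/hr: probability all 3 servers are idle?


a = λ/μ = 5.53/2.16 = 2.5602; ρ = a/c = 0.8534
Σ_{k=0}^{2} a^k/k! (terms k=0..2) = 1.00000 + 2.56019 + 3.27727 = 6.83746
Tail: a^3/(3!(1−ρ)) = 16.78086/(6·0.1466) = 19.07718
P₀ = 1/(6.83746 + 19.07718) = 1/25.91464 = 0.038588

Final: 0.038588


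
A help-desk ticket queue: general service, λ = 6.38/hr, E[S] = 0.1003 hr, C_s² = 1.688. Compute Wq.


ρ = λ·E[S] = 6.38·0.1003 = 0.6399
E[S²] = E[S]²(1+C_s²) = 0.1003²·(1+1.688) = 0.027042
Wq = λ·E[S²]/(2(1−ρ)) = 6.38·0.027042/(2·0.3601) = 0.23956 hr

Final: 0.23956 hr


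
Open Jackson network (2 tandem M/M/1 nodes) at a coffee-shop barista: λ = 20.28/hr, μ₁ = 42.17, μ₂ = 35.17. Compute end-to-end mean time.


Each node sees arrival rate λ = 20.28/hr (tandem ⇒ throughput preserved).
W₁ = 1/(μ₁−λ) = 1/(42.17−20.28) = 0.04568 hr
W₂ = 1/(μ₂−λ) = 1/(35.17−20.28) = 0.06716 hr
W_total = W₁ + W₂ = 0.04568 + 0.06716 = 0.11284 hr

Final: 0.11284 hr


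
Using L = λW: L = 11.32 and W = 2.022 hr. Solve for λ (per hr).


λ = L/W = 11.32/2.022 = 5.5984 /hr

Final: 5.5984 /hr


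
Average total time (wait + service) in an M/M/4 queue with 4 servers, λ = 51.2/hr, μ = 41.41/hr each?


a = 1.2364; ρ = 0.3091; P₀ = 0.289290
Lq = P₀·a^c·ρ/(c!(1−ρ)²) = 0.01824
Wq = Lq/λ = 0.01824/51.2 = 0.0003563 hr
W = Wq + 1/μ = 0.0003563 + 0.02415 = 0.02451 hr

Final: 0.02451 hr


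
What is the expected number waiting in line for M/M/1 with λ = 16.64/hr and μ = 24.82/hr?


ρ = 16.64/24.82 = 0.6704
Lq = ρ²/(1−ρ) = 0.4495/0.3296 = 1.3638

Final: 1.3638


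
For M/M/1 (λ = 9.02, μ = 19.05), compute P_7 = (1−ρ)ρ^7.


ρ = 9.02/19.05 = 0.4735
P_n = (1−ρ)·ρ^n = (1 − 0.4735)·0.4735^7 = 0.5265·0.005336 = 0.002809

Final: 0.002809


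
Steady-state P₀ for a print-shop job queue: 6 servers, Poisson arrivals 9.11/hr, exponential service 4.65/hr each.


a = λ/μ = 9.11/4.65 = 1.9591; ρ = a/c = 0.3265
Σ_{k=0}^{5} a^k/k! (terms k=0..5) = 1.00000 + 1.95914 + 1.91911 + 1.25327 + 0.61383 + 0.24052 = 6.98588
Tail: a^6/(6!(1−ρ)) = 56.54478/(720·0.6735) = 0.11661
P₀ = 1/(6.98588 + 0.11661) = 1/7.10249 = 0.140796

Final: 0.140796


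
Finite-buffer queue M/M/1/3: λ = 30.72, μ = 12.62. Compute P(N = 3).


ρ = λ/μ = 30.72/12.62 = 2.4342
P_K = (1−ρ)ρ^K/(1−ρ^(K+1)) = (-1.4342·14.423995)/(1 − 35.111342)
= -20.687347/-34.111342 = 0.606465

Final: 0.606465


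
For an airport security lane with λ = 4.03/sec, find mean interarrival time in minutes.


Mean interarrival time = 1/λ = 1/4.03 second = 0.24814 second
In minutes: 0.24814 × 0.0166667 = 0.004136 min

Final: 0.004136 min


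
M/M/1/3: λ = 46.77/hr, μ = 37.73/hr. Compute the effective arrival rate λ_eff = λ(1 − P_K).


ρ = 1.2396; P_K = (1−ρ)ρ^3/(1−ρ^4) = 0.335289
λ_eff = λ(1 − P_K) = 46.77·(1 − 0.335289) = 46.77·0.664711 = 31.0885 /hr

Final: 31.0885 /hr


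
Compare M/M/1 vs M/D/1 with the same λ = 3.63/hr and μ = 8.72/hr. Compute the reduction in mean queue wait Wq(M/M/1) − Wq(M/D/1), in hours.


ρ = 3.63/8.72 = 0.4163
Wq(M/M/1) = ρ/(μ−λ) = 0.4163/5.09 = 0.08178 hr
Wq(M/D/1) = ρ/(2(μ−λ)) = 0.04089 hr
Savings = 0.08178 − 0.04089 = 0.04089 hr

Final: 0.04089 hr


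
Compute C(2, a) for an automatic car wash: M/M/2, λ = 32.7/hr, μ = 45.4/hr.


a = λ/μ = 0.7203; ρ = a/2 = 0.3601
P₀ = 0.470445 (from M/M/c formula)
C(c,a) = [a^c/(c!(1−ρ))]·P₀ = [0.51878/(2·0.6399)]·0.470445
= 0.40538·0.470445 = 0.190710

Final: 0.190710


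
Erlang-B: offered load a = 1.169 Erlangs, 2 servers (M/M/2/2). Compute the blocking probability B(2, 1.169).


B(c,a) = (a^c/c!) / Σ_{k=0}^{c} a^k/k!
a^2/2! = 0.683281
Σ terms (k=0..2): 1.00000 + 1.16900 + 0.68328 = 2.852280
B = 0.683281/2.852280 = 0.239556

Final: 0.239556
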